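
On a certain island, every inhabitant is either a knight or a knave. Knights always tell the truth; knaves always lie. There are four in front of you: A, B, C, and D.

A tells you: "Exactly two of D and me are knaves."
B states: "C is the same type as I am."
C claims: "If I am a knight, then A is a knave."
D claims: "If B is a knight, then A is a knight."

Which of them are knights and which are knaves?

Consider A. Suppose A is a knight.
Then A's own statement would have to be true, but it can't be — contradiction.
So A is a knave.
With that fixed, C's statement is true, so C is a knight.
Consider B. Suppose B is a knight.
Then no assignment of the remaining roles makes every statement match its speaker's type — contradiction.
So B is a knave.
With that fixed, D's statement is true, so D is a knight.

A: knave, B: knave, C: knight, D: knight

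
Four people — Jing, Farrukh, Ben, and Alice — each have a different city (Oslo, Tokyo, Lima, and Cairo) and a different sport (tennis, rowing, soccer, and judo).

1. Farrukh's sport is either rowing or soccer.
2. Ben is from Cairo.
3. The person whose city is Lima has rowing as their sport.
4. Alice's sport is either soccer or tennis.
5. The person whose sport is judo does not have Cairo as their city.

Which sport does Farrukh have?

Clue 1 rules out judo and tennis for Farrukh's sport.
With clues 1–5, soccer is impossible for Farrukh's sport.
That leaves rowing.

rowing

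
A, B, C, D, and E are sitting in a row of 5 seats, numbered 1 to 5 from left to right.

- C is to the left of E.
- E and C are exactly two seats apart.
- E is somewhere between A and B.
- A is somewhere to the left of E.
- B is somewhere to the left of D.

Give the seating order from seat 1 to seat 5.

C, A, E, B, D

From clue 1: C is in {1,2,3,4}.
From clues 1–2: C is in {1,2,3}.
From clues 1–3: C is in {1,2}.
From clues 1–4: B is in {4,5}.
From clues 1–5: C → seat 1, A → seat 2, E → seat 3, B → seat 4, D → seat 5.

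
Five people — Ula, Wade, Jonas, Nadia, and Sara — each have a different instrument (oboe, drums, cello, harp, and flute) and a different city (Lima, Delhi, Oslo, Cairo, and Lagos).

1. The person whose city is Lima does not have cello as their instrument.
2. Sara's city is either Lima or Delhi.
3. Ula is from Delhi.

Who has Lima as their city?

With clues 1–3, Jonas, Nadia, Ula, and Wade are impossible for the one with city Lima.
That leaves Sara.

Sara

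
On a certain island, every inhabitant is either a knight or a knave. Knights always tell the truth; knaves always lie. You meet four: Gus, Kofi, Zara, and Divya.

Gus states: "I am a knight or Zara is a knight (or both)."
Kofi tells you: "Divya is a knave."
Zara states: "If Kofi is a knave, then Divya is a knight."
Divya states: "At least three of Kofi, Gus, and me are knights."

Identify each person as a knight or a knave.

Consider Gus. Suppose Gus is a knave.
Then no assignment of the remaining roles makes every statement match its speaker's type — contradiction.
So Gus is a knight.
Consider Kofi. Suppose Kofi is a knave.
Then no assignment of the remaining roles makes every statement match its speaker's type — contradiction.
So Kofi is a knight.
With that fixed, Zara's statement is true, so Zara is a knight.
Consider Divya. Suppose Divya is a knight.
Then Kofi's statement comes out false, contradicting Kofi being a knight.
So Divya is a knave.

Gus: knight, Kofi: knight, Zara: knight, Divya: knave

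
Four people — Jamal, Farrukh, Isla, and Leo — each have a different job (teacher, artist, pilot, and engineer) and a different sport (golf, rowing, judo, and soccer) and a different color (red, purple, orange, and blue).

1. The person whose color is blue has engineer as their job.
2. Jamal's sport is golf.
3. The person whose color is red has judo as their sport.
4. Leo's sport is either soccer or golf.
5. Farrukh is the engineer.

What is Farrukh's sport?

With clues 1–2, golf is impossible for Farrukh's sport.
With clues 1–4, soccer is impossible for Farrukh's sport.
With clues 1–5, judo is impossible for Farrukh's sport.
That leaves rowing.

rowing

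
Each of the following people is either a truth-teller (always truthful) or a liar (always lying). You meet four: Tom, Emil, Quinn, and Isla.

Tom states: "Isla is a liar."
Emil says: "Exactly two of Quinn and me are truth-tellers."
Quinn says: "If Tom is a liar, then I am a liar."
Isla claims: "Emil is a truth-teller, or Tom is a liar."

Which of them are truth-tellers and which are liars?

Consider Tom. Suppose Tom is a liar.
Then whichever role Quinn has, Quinn's statement has the wrong truth value — contradiction.
So Tom is a truth-teller.
With that fixed, Quinn's statement is true, so Quinn is a truth-teller.
Consider Emil. Suppose Emil is a truth-teller.
Then no assignment of the remaining roles makes every statement match its speaker's type — contradiction.
So Emil is a liar.
With that fixed, Isla's statement is false, so Isla is a liar.

Tom: truth-teller, Emil: liar, Quinn: truth-teller, Isla: liar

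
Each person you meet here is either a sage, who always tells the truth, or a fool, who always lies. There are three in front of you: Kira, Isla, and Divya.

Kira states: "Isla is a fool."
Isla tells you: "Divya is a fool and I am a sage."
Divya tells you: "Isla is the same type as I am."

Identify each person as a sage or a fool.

Kira: fool, Isla: sage, Divya: fool

Consider Kira. Suppose Kira is a sage.
Then no assignment of the remaining roles makes every statement match its speaker's type — contradiction.
So Kira is a fool.
Consider Isla. Suppose Isla is a fool.
Then Kira's statement comes out true, contradicting Kira being a fool.
So Isla is a sage.
Consider Divya. Suppose Divya is a sage.
Then Isla's statement comes out false, contradicting Isla being a sage.
So Divya is a fool.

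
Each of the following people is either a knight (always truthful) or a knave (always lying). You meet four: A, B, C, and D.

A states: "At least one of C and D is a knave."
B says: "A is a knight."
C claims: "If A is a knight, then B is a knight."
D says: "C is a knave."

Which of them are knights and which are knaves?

A: knight, B: knight, C: knight, D: knave

Consider A. Suppose A is a knave.
Then no assignment of the remaining roles makes every statement match its speaker's type — contradiction.
So A is a knight.
With that fixed, B's statement is true, so B is a knight.
With that fixed, C's statement is true, so C is a knight.
With that fixed, D's statement is false, so D is a knave.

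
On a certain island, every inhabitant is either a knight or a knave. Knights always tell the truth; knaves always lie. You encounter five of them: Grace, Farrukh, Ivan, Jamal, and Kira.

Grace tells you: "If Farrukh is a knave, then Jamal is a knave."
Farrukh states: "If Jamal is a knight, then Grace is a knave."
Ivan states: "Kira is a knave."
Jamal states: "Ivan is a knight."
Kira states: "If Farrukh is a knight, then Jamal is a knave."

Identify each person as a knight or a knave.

Consider Grace. Suppose Grace is a knave.
Then no assignment of the remaining roles makes every statement match its speaker's type — contradiction.
So Grace is a knight.
Consider Farrukh. Suppose Farrukh is a knave.
Then no assignment of the remaining roles makes every statement match its speaker's type — contradiction.
So Farrukh is a knight.
Consider Ivan. Suppose Ivan is a knight.
Then no assignment of the remaining roles makes every statement match its speaker's type — contradiction.
So Ivan is a knave.
With that fixed, Jamal's statement is false, so Jamal is a knave.
With that fixed, Kira's statement is true, so Kira is a knight.

Grace: knight, Farrukh: knight, Ivan: knave, Jamal: knave, Kira: knight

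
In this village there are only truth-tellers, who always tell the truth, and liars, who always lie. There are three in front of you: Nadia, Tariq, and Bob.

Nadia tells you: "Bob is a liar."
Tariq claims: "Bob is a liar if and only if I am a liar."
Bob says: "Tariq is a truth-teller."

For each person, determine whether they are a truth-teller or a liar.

Nadia: liar, Tariq: truth-teller, Bob: truth-teller

Consider Nadia. Suppose Nadia is a truth-teller.
Then no assignment of the remaining roles makes every statement match its speaker's type — contradiction.
So Nadia is a liar.
Consider Tariq. Suppose Tariq is a liar.
Then no assignment of the remaining roles makes every statement match its speaker's type — contradiction.
So Tariq is a truth-teller.
With that fixed, Bob's statement is true, so Bob is a truth-teller.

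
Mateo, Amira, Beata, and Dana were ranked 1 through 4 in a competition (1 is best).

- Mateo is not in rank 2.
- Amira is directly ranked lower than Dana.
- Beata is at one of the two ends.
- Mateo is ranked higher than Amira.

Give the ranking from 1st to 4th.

From clue 1: Mateo is in {1,3,4}.
From clues 1–3: Amira is in {2,3}.
From clues 1–4: Mateo → rank 1, Dana → rank 2, Amira → rank 3, Beata → rank 4.

Mateo, Dana, Amira, Beata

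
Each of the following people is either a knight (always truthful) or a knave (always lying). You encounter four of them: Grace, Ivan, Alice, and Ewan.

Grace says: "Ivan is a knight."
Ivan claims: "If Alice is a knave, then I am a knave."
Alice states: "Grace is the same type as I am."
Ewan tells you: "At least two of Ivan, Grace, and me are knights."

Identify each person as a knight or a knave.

Grace: knight, Ivan: knight, Alice: knight, Ewan: knight

Consider Grace. Suppose Grace is a knave.
Then whichever role Alice has, Alice's statement has the wrong truth value — contradiction.
So Grace is a knight.
Consider Ivan. Suppose Ivan is a knave.
Then Grace's statement comes out false, contradicting Grace being a knight.
So Ivan is a knight.
With that fixed, Ewan's statement is true, so Ewan is a knight.
Consider Alice. Suppose Alice is a knave.
Then Ivan's statement comes out false, contradicting Ivan being a knight.
So Alice is a knight.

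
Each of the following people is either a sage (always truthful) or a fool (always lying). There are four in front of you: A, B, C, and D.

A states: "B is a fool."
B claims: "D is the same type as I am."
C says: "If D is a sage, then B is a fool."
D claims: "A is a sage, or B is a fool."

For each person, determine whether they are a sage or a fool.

A: sage, B: fool, C: sage, D: sage

Consider A. Suppose A is a fool.
Then no assignment of the remaining roles makes every statement match its speaker's type — contradiction.
So A is a sage.
With that fixed, D's statement is true, so D is a sage.
Consider B. Suppose B is a sage.
Then A's statement comes out false, contradicting A being a sage.
So B is a fool.
With that fixed, C's statement is true, so C is a sage.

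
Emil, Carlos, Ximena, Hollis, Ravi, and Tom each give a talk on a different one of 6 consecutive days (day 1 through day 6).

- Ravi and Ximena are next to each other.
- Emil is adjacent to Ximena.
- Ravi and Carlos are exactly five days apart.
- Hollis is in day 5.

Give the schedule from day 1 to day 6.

Ravi, Ximena, Emil, Tom, Hollis, Carlos

From clues 1–2: Ximena is in {2,3,4,5}.
From clues 1–3: Emil is in {3,4}.
From clues 1–4: Ravi → day 1, Ximena → day 2, Emil → day 3, Tom → day 4, Hollis → day 5, Carlos → day 6.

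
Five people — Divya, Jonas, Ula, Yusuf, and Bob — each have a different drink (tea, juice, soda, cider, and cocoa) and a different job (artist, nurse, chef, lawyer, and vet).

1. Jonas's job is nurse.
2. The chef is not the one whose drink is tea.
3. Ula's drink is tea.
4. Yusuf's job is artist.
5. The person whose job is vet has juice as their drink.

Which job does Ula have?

Clue 1 rules out nurse for Ula's job.
With clues 1–3, chef is impossible for Ula's job.
With clues 1–4, artist is impossible for Ula's job.
With clues 1–5, vet is impossible for Ula's job.
That leaves lawyer.

lawyer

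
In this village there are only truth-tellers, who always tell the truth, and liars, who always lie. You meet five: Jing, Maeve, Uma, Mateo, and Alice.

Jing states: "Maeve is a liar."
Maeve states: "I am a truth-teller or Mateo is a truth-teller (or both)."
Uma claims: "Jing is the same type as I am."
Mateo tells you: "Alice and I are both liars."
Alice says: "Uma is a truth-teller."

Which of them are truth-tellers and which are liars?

Consider Jing. Suppose Jing is a liar.
Then whichever role Uma has, Uma's statement has the wrong truth value — contradiction.
So Jing is a truth-teller.
Consider Maeve. Suppose Maeve is a truth-teller.
Then Jing's statement comes out false, contradicting Jing being a truth-teller.
So Maeve is a liar.
Consider Uma. Suppose Uma is a liar.
Then no assignment of the remaining roles makes every statement match its speaker's type — contradiction.
So Uma is a truth-teller.
With that fixed, Alice's statement is true, so Alice is a truth-teller.
With that fixed, Mateo's statement is false, so Mateo is a liar.

Jing: truth-teller, Maeve: liar, Uma: truth-teller, Mateo: liar, Alice: truth-teller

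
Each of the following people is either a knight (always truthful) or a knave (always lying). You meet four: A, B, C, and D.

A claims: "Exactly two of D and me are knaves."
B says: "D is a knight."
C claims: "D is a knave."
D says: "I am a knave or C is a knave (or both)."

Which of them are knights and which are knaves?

Consider A. Suppose A is a knight.
Then A's own statement would have to be true, but it can't be — contradiction.
So A is a knave.
Consider B. Suppose B is a knave.
Then no assignment of the remaining roles makes every statement match its speaker's type — contradiction.
So B is a knight.
Consider C. Suppose C is a knight.
Then whichever role D has, D's statement has the wrong truth value — contradiction.
So C is a knave.
With that fixed, D's statement is true, so D is a knight.

A: knave, B: knight, C: knave, D: knight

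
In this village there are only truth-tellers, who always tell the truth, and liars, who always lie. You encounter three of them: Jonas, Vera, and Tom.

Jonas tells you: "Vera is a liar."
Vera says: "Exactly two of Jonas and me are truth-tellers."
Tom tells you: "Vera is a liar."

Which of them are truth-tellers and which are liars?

Jonas: truth-teller, Vera: liar, Tom: truth-teller

Consider Jonas. Suppose Jonas is a liar.
Then no assignment of the remaining roles makes every statement match its speaker's type — contradiction.
So Jonas is a truth-teller.
Consider Vera. Suppose Vera is a truth-teller.
Then Jonas's statement comes out false, contradicting Jonas being a truth-teller.
So Vera is a liar.
With that fixed, Tom's statement is true, so Tom is a truth-teller.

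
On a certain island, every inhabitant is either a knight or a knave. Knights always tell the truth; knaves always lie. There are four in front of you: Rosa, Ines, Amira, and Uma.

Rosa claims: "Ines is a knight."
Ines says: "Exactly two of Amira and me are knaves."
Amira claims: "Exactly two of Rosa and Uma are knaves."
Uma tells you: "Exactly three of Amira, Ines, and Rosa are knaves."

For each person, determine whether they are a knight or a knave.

Consider Rosa. Suppose Rosa is a knight.
Then no assignment of the remaining roles makes every statement match its speaker's type — contradiction.
So Rosa is a knave.
Consider Ines. Suppose Ines is a knight.
Then Rosa's statement comes out true, contradicting Rosa being a knave.
So Ines is a knave.
Consider Amira. Suppose Amira is a knave.
Then Ines's statement comes out true, contradicting Ines being a knave.
So Amira is a knight.
With that fixed, Uma's statement is false, so Uma is a knave.

Rosa: knave, Ines: knave, Amira: knight, Uma: knave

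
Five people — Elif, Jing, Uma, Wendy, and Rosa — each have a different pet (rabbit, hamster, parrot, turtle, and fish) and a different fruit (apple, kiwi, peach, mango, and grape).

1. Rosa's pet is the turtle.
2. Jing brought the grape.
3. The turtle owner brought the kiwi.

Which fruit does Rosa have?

With clues 1–2, grape is impossible for Rosa's fruit.
With clues 1–3, apple, mango, and peach are impossible for Rosa's fruit.
That leaves kiwi.

kiwi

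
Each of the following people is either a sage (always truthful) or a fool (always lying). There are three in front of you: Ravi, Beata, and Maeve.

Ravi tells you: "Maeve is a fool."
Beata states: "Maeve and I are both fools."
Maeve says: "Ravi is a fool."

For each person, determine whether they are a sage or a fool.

Consider Ravi. Suppose Ravi is a sage.
Then no assignment of the remaining roles makes every statement match its speaker's type — contradiction.
So Ravi is a fool.
With that fixed, Maeve's statement is true, so Maeve is a sage.
With that fixed, Beata's statement is false, so Beata is a fool.

Ravi: fool, Beata: fool, Maeve: sage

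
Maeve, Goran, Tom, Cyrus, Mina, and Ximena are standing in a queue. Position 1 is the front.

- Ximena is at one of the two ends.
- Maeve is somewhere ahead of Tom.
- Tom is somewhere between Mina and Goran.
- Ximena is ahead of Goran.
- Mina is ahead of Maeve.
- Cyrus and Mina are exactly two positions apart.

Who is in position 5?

With clue 1, Ximena is ruled out for position 5.
With clues 1–3, Maeve is ruled out for position 5.
With clues 1–5, Mina is ruled out for position 5.
With clues 1–6, Cyrus and Goran are ruled out for position 5.
So position 5 is Tom.

Tom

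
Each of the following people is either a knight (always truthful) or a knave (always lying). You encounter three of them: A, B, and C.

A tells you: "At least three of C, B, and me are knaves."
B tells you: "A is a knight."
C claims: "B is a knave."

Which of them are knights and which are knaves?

A: knave, B: knave, C: knight

Consider A. Suppose A is a knight.
Then A's own statement would have to be true, but it can't be — contradiction.
So A is a knave.
With that fixed, B's statement is false, so B is a knave.
With that fixed, C's statement is true, so C is a knight.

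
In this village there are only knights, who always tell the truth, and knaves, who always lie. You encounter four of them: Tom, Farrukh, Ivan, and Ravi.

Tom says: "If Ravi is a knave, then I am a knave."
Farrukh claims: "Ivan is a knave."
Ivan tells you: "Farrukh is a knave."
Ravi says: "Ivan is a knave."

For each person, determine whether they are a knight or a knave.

Consider Tom. Suppose Tom is a knave.
Then Tom's own statement would have to be false, but it can't be — contradiction.
So Tom is a knight.
Consider Farrukh. Suppose Farrukh is a knave.
Then no assignment of the remaining roles makes every statement match its speaker's type — contradiction.
So Farrukh is a knight.
With that fixed, Ivan's statement is false, so Ivan is a knave.
With that fixed, Ravi's statement is true, so Ravi is a knight.

Tom: knight, Farrukh: knight, Ivan: knave, Ravi: knight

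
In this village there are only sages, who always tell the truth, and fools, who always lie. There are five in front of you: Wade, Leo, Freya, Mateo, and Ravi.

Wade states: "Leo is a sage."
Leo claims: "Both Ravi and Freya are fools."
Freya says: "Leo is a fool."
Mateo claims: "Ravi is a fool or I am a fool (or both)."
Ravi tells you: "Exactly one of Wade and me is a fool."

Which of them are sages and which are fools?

Wade: fool, Leo: fool, Freya: sage, Mateo: sage, Ravi: fool

Consider Wade. Suppose Wade is a sage.
Then whichever role Ravi has, Ravi's statement has the wrong truth value — contradiction.
So Wade is a fool.
Consider Leo. Suppose Leo is a sage.
Then Wade's statement comes out true, contradicting Wade being a fool.
So Leo is a fool.
With that fixed, Freya's statement is true, so Freya is a sage.
Consider Mateo. Suppose Mateo is a fool.
Then Mateo's own statement would have to be false, but it can't be — contradiction.
So Mateo is a sage.
Consider Ravi. Suppose Ravi is a sage.
Then Mateo's statement comes out false, contradicting Mateo being a sage.
So Ravi is a fool.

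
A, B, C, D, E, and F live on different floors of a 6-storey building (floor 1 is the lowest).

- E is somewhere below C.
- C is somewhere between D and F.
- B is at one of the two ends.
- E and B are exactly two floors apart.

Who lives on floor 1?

With clue 1, C is ruled out for floor 1.
With clues 1–4, A, D, E, and F are ruled out for floor 1.
So floor 1 is B.

B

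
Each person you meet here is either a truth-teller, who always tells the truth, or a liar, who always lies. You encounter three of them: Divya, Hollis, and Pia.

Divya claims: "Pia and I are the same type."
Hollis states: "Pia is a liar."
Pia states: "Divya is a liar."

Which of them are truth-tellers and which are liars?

Divya: liar, Hollis: liar, Pia: truth-teller

Consider Divya. Suppose Divya is a truth-teller.
Then no assignment of the remaining roles makes every statement match its speaker's type — contradiction.
So Divya is a liar.
With that fixed, Pia's statement is true, so Pia is a truth-teller.
With that fixed, Hollis's statement is false, so Hollis is a liar.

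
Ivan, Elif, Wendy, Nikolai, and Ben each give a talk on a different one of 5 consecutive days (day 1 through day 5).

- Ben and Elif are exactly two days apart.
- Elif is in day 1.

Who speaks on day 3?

Ben

With clues 1–2, Elif, Ivan, Nikolai, and Wendy are ruled out for day 3.
So day 3 is Ben.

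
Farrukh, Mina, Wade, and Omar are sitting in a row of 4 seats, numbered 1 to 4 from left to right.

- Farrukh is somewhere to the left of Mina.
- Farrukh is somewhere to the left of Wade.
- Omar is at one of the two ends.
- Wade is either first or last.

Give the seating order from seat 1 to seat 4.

From clue 1: Farrukh is in {1,2,3}.
From clues 1–2: Farrukh is in {1,2}.
From clues 1–4: Omar → seat 1, Farrukh → seat 2, Mina → seat 3, Wade → seat 4.

Omar, Farrukh, Mina, Wade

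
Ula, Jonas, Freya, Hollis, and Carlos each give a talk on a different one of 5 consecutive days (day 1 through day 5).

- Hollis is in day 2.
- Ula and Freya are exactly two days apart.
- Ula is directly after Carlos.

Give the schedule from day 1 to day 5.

From clue 1: Hollis → day 2.
From clues 1–2: Ula is in {1,3,5}.
From clues 1–3: Jonas → day 1, Freya → day 3, Carlos → day 4, Ula → day 5.

Jonas, Hollis, Freya, Carlos, Ula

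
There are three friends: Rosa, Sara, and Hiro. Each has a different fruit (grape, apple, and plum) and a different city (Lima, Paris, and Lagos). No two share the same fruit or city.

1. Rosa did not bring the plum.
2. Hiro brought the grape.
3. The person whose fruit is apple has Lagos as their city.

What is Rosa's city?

With clues 1–3, Lima and Paris are impossible for Rosa's city.
That leaves Lagos.

Lagos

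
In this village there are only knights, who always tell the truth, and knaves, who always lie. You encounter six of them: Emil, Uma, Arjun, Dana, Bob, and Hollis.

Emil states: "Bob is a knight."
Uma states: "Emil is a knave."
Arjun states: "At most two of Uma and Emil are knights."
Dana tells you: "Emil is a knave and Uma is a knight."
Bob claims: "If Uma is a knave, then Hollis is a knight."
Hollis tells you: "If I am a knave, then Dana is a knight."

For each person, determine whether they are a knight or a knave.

Regardless of anyone's role, Arjun's statement is true, so Arjun is a knight.
Consider Emil. Suppose Emil is a knave.
Then no assignment of the remaining roles makes every statement match its speaker's type — contradiction.
So Emil is a knight.
With that fixed, Uma's statement is false, so Uma is a knave.
With that fixed, Dana's statement is false, so Dana is a knave.
Consider Bob. Suppose Bob is a knave.
Then Emil's statement comes out false, contradicting Emil being a knight.
So Bob is a knight.
Consider Hollis. Suppose Hollis is a knave.
Then Bob's statement comes out false, contradicting Bob being a knight.
So Hollis is a knight.

Emil: knight, Uma: knave, Arjun: knight, Dana: knave, Bob: knight, Hollis: knight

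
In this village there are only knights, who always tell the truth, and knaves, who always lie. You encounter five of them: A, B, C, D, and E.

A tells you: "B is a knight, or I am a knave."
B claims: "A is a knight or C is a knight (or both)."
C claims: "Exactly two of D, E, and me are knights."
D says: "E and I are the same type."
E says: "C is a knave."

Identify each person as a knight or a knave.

A: knight, B: knight, C: knave, D: knave, E: knight

Consider A. Suppose A is a knave.
Then A's own statement would have to be false, but it can't be — contradiction.
So A is a knight.
With that fixed, B's statement is true, so B is a knight.
Consider C. Suppose C is a knight.
Then no assignment of the remaining roles makes every statement match its speaker's type — contradiction.
So C is a knave.
With that fixed, E's statement is true, so E is a knight.
Consider D. Suppose D is a knight.
Then C's statement comes out true, contradicting C being a knave.
So D is a knave.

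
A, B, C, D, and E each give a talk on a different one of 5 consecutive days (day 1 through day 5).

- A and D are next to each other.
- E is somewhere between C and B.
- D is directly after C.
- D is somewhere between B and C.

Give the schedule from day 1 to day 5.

C, D, A, E, B

From clues 1–2: E is in {2,4}.
From clues 1–3: A is in {3,5}.
From clues 1–4: C → day 1, D → day 2, A → day 3, E → day 4, B → day 5.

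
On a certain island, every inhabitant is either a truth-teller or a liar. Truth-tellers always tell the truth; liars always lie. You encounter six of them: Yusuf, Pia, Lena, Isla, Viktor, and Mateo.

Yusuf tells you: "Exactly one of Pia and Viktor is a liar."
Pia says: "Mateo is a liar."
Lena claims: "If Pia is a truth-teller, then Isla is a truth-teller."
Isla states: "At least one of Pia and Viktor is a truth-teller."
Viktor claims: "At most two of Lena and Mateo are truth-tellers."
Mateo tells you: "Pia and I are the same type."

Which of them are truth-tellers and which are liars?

Yusuf: liar, Pia: truth-teller, Lena: truth-teller, Isla: truth-teller, Viktor: truth-teller, Mateo: liar

Regardless of anyone's role, Viktor's statement is true, so Viktor is a truth-teller.
With that fixed, Isla's statement is true, so Isla is a truth-teller.
With that fixed, Lena's statement is true, so Lena is a truth-teller.
Consider Yusuf. Suppose Yusuf is a truth-teller.
Then no assignment of the remaining roles makes every statement match its speaker's type — contradiction.
So Yusuf is a liar.
Consider Pia. Suppose Pia is a liar.
Then Yusuf's statement comes out true, contradicting Yusuf being a liar.
So Pia is a truth-teller.
Consider Mateo. Suppose Mateo is a truth-teller.
Then Pia's statement comes out false, contradicting Pia being a truth-teller.
So Mateo is a liar.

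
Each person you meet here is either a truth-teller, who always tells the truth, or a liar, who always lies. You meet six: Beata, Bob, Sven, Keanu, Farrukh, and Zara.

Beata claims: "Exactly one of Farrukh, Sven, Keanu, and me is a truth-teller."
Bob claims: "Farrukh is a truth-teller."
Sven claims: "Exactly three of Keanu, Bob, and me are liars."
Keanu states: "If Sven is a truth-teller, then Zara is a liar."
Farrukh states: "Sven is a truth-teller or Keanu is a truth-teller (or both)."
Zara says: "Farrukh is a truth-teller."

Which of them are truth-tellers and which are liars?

Consider Beata. Suppose Beata is a truth-teller.
Then no assignment of the remaining roles makes every statement match its speaker's type — contradiction.
So Beata is a liar.
Consider Bob. Suppose Bob is a liar.
Then no assignment of the remaining roles makes every statement match its speaker's type — contradiction.
So Bob is a truth-teller.
With that fixed, Sven's statement is false, so Sven is a liar.
With that fixed, Keanu's statement is true, so Keanu is a truth-teller.
With that fixed, Farrukh's statement is true, so Farrukh is a truth-teller.
With that fixed, Zara's statement is true, so Zara is a truth-teller.

Beata: liar, Bob: truth-teller, Sven: liar, Keanu: truth-teller, Farrukh: truth-teller, Zara: truth-teller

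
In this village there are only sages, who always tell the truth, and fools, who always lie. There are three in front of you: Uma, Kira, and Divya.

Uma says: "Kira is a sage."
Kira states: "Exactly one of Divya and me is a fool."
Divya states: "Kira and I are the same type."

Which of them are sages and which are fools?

Consider Uma. Suppose Uma is a fool.
Then no assignment of the remaining roles makes every statement match its speaker's type — contradiction.
So Uma is a sage.
Consider Kira. Suppose Kira is a fool.
Then Uma's statement comes out false, contradicting Uma being a sage.
So Kira is a sage.
Consider Divya. Suppose Divya is a sage.
Then Kira's statement comes out false, contradicting Kira being a sage.
So Divya is a fool.

Uma: sage, Kira: sage, Divya: fool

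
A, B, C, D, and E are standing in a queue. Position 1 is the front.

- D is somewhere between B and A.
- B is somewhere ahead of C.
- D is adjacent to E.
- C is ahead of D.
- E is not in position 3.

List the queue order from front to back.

B, C, D, E, A

From clue 1: D is in {2,3,4}.
From clues 1–3: B is in {1,4}.
From clues 1–4: B → position 1, C → position 2, A → position 5.
From clues 1–5: D → position 3, E → position 4.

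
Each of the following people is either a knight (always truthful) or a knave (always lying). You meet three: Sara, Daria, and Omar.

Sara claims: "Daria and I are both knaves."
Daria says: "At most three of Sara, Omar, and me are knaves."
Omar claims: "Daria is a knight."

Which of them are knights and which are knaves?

Sara: knave, Daria: knight, Omar: knight

Regardless of anyone's role, Daria's statement is true, so Daria is a knight.
With that fixed, Omar's statement is true, so Omar is a knight.
With that fixed, Sara's statement is false, so Sara is a knave.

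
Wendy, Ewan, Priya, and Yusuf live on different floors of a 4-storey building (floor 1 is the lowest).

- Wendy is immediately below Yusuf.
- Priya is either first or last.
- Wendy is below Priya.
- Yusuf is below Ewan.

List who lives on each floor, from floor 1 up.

From clue 1: Wendy is in {1,2,3}.
From clues 1–2: Priya is in {1,4}.
From clues 1–3: Priya → floor 4.
From clues 1–4: Wendy → floor 1, Yusuf → floor 2, Ewan → floor 3.

Wendy, Yusuf, Ewan, Priya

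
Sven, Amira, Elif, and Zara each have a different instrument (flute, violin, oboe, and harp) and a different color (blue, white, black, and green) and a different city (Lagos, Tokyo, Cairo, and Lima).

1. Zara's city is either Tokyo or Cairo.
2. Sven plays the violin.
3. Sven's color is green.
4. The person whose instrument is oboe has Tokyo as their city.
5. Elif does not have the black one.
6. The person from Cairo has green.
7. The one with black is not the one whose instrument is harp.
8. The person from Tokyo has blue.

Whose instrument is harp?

With clues 1–2, Sven is impossible for the one with instrument harp.
With clues 1–6, Zara is impossible for the one with instrument harp.
With clues 1–8, Amira is impossible for the one with instrument harp.
That leaves Elif.

Elif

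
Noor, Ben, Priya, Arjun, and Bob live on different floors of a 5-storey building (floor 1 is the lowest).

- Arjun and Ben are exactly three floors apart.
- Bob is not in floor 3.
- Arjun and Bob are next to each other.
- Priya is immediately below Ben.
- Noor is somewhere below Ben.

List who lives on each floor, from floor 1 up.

Bob, Arjun, Noor, Priya, Ben

From clue 1: Ben is in {1,2,4,5}.
From clues 1–4: Noor is in {3,5}.
From clues 1–5: Bob → floor 1, Arjun → floor 2, Noor → floor 3, Priya → floor 4, Ben → floor 5.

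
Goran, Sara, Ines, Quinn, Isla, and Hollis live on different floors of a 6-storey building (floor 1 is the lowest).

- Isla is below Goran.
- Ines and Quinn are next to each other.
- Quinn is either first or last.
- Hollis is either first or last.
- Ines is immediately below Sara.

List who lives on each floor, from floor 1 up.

Quinn, Ines, Sara, Isla, Goran, Hollis

From clue 1: Goran is in {2,3,4,5,6}.
From clues 1–3: Ines is in {2,5}.
From clues 1–5: Quinn → floor 1, Ines → floor 2, Sara → floor 3, Isla → floor 4, Goran → floor 5, Hollis → floor 6.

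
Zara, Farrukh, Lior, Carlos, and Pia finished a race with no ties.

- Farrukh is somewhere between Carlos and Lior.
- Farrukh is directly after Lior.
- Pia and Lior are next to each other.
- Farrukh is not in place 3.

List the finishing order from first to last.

From clue 1: Farrukh is in {2,3,4}.
From clues 1–3: Farrukh is in {3,4}.
From clues 1–4: Zara → place 1, Pia → place 2, Lior → place 3, Farrukh → place 4, Carlos → place 5.

Zara, Pia, Lior, Farrukh, Carlos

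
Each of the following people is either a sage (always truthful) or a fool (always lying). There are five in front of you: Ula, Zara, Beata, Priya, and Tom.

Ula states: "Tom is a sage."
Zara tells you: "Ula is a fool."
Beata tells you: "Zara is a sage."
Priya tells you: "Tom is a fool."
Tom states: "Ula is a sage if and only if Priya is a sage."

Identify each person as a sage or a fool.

Consider Ula. Suppose Ula is a sage.
Then no assignment of the remaining roles makes every statement match its speaker's type — contradiction.
So Ula is a fool.
With that fixed, Zara's statement is true, so Zara is a sage.
With that fixed, Beata's statement is true, so Beata is a sage.
Consider Priya. Suppose Priya is a fool.
Then no assignment of the remaining roles makes every statement match its speaker's type — contradiction.
So Priya is a sage.
With that fixed, Tom's statement is false, so Tom is a fool.

Ula: fool, Zara: sage, Beata: sage, Priya: sage, Tom: fool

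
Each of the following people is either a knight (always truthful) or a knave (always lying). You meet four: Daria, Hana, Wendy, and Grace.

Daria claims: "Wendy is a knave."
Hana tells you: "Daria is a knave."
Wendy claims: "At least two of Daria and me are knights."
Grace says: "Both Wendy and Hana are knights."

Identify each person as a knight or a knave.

Daria: knight, Hana: knave, Wendy: knave, Grace: knave

Consider Daria. Suppose Daria is a knave.
Then no assignment of the remaining roles makes every statement match its speaker's type — contradiction.
So Daria is a knight.
With that fixed, Hana's statement is false, so Hana is a knave.
With that fixed, Grace's statement is false, so Grace is a knave.
Consider Wendy. Suppose Wendy is a knight.
Then Daria's statement comes out false, contradicting Daria being a knight.
So Wendy is a knave.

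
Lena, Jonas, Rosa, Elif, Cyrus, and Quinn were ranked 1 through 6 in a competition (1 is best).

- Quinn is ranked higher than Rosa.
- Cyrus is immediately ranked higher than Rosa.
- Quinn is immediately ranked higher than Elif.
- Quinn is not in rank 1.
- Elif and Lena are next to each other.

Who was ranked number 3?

With clues 1–3, Rosa is ruled out for rank 3.
With clues 1–4, Cyrus, Jonas, and Lena are ruled out for rank 3.
With clues 1–5, Quinn is ruled out for rank 3.
So rank 3 is Elif.

Elif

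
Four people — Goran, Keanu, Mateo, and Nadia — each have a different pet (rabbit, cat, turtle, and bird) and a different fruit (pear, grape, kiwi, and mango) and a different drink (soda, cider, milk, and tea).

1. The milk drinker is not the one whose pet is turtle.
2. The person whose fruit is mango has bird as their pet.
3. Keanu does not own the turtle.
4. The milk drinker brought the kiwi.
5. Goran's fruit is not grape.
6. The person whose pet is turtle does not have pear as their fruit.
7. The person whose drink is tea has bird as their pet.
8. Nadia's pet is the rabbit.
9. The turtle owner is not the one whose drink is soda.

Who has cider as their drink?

Mateo

With clues 1–9, Goran, Keanu, and Nadia are impossible for the one with drink cider.
That leaves Mateo.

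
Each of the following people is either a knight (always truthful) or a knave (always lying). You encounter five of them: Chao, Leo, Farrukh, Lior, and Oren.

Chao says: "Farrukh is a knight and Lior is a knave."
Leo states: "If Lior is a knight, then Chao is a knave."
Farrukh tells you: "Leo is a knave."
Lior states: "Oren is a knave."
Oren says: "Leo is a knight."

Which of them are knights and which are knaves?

Chao: knave, Leo: knight, Farrukh: knave, Lior: knave, Oren: knight

Consider Chao. Suppose Chao is a knight.
Then no assignment of the remaining roles makes every statement match its speaker's type — contradiction.
So Chao is a knave.
With that fixed, Leo's statement is true, so Leo is a knight.
With that fixed, Farrukh's statement is false, so Farrukh is a knave.
With that fixed, Oren's statement is true, so Oren is a knight.
With that fixed, Lior's statement is false, so Lior is a knave.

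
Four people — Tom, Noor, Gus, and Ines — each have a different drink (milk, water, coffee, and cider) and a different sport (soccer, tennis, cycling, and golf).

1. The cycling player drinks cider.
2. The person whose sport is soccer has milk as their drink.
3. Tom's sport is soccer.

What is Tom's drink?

With clues 1–3, cider, coffee, and water are impossible for Tom's drink.
That leaves milk.

milk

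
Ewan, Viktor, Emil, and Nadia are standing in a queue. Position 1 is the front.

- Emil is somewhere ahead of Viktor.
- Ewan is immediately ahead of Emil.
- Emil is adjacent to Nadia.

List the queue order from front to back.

Ewan, Emil, Nadia, Viktor

From clue 1: Viktor is in {2,3,4}.
From clues 1–2: Ewan is in {1,2}.
From clues 1–3: Ewan → position 1, Emil → position 2, Nadia → position 3, Viktor → position 4.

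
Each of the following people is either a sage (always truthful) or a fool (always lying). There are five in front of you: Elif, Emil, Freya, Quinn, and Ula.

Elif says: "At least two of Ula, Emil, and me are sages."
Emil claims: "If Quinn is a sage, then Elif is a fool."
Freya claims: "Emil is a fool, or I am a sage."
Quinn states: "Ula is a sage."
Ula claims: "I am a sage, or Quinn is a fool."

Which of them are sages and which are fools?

Elif: sage, Emil: fool, Freya: sage, Quinn: sage, Ula: sage

Consider Elif. Suppose Elif is a fool.
Then no assignment of the remaining roles makes every statement match its speaker's type — contradiction.
So Elif is a sage.
Consider Emil. Suppose Emil is a sage.
Then no assignment of the remaining roles makes every statement match its speaker's type — contradiction.
So Emil is a fool.
With that fixed, Freya's statement is true, so Freya is a sage.
Consider Quinn. Suppose Quinn is a fool.
Then Emil's statement comes out true, contradicting Emil being a fool.
So Quinn is a sage.
Consider Ula. Suppose Ula is a fool.
Then Elif's statement comes out false, contradicting Elif being a sage.
So Ula is a sage.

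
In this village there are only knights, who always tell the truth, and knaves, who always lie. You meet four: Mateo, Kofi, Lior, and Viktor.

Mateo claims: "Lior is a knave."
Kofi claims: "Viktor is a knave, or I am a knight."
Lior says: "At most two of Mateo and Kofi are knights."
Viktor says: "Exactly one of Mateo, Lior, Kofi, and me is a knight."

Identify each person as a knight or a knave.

Regardless of anyone's role, Lior's statement is true, so Lior is a knight.
With that fixed, Mateo's statement is false, so Mateo is a knave.
Consider Kofi. Suppose Kofi is a knave.
Then whichever role Viktor has, Viktor's statement has the wrong truth value — contradiction.
So Kofi is a knight.
With that fixed, Viktor's statement is false, so Viktor is a knave.

Mateo: knave, Kofi: knight, Lior: knight, Viktor: knave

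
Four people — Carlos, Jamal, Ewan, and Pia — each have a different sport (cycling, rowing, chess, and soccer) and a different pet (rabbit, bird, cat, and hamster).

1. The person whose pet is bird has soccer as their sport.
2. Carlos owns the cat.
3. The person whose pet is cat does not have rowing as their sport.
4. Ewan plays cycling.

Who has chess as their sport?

With clues 1–4, Ewan, Jamal, and Pia are impossible for the one with sport chess.
That leaves Carlos.

Carlos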